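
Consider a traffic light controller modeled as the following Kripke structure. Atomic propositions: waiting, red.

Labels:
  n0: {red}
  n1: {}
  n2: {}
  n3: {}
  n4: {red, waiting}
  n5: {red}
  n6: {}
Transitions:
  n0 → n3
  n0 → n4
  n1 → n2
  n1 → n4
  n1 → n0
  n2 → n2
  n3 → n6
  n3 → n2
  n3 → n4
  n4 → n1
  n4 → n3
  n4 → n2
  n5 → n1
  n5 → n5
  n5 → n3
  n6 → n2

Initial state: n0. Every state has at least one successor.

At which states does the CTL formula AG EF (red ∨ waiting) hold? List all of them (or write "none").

none

States satisfying EF (red ∨ waiting): {n0, n1, n3, n4, n5}.
States satisfying AG EF (red ∨ waiting): ∅.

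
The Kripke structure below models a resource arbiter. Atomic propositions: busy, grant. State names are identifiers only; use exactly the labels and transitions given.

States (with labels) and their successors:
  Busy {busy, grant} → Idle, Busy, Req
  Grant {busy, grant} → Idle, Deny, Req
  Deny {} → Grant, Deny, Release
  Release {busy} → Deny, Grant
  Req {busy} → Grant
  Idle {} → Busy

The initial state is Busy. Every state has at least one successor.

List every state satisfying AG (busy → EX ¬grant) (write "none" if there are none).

none

States satisfying busy → EX ¬grant: {Busy, Grant, Deny, Release, Idle}.
States satisfying AG (busy → EX ¬grant): ∅.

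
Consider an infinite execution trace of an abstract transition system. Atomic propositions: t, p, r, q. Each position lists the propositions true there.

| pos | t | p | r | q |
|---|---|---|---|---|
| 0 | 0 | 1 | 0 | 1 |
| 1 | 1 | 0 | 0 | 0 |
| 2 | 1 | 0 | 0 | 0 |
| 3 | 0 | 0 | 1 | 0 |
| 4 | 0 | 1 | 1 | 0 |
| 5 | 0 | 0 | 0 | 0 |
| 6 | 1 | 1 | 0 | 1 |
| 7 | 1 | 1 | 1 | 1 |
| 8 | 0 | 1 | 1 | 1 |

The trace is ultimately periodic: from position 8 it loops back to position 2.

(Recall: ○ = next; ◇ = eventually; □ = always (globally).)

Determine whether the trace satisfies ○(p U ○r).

Violated

The position after 0 is 1; p U ○r is false there.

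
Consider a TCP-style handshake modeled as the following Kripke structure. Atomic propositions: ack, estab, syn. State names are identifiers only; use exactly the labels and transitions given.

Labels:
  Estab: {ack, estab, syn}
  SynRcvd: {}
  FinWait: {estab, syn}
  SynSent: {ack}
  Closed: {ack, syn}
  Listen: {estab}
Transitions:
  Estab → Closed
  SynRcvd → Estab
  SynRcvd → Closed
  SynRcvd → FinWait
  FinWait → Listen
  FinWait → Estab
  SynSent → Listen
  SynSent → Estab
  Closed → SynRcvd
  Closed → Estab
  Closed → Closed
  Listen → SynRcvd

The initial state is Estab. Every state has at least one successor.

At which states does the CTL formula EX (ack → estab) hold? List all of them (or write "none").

States satisfying ack → estab: {Estab, SynRcvd, FinWait, Listen}.
States satisfying EX (ack → estab): {SynRcvd, FinWait, SynSent, Closed, Listen}.

{SynRcvd, FinWait, SynSent, Closed, Listen}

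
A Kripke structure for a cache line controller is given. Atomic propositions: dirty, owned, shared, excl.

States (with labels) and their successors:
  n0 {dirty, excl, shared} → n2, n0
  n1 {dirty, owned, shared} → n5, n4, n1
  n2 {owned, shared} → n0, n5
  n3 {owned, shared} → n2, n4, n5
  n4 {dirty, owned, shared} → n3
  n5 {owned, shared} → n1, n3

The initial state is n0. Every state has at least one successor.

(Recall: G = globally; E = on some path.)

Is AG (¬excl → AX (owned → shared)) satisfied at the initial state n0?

Yes

States satisfying ¬excl → AX (owned → shared): {n0, n1, n2, n3, n4, n5}.
States satisfying AG (¬excl → AX (owned → shared)): {n0, n1, n2, n3, n4, n5}.
Every state reachable from n0 satisfies ¬excl → AX (owned → shared).
n0 ∈ Sat(AG (¬excl → AX (owned → shared))).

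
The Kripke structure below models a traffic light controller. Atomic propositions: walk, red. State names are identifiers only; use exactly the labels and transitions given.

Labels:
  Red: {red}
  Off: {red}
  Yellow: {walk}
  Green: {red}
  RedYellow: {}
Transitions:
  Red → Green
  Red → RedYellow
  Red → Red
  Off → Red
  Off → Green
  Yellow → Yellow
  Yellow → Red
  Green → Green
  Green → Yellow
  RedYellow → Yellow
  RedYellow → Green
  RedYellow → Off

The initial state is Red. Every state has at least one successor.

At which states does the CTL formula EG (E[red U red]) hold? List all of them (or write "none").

{Red, Off, Green}

States satisfying E[red U red]: {Red, Off, Green}.
States satisfying EG (E[red U red]): {Red, Off, Green}.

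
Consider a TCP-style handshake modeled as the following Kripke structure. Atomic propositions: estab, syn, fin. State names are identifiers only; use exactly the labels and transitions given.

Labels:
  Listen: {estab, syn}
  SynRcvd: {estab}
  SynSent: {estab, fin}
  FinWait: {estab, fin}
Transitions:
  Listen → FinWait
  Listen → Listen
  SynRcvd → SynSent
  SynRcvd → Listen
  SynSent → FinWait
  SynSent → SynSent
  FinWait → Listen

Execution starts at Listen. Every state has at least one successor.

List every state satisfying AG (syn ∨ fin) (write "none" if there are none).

States satisfying syn ∨ fin: {Listen, SynSent, FinWait}.
States satisfying AG (syn ∨ fin): {Listen, SynSent, FinWait}.

{Listen, SynSent, FinWait}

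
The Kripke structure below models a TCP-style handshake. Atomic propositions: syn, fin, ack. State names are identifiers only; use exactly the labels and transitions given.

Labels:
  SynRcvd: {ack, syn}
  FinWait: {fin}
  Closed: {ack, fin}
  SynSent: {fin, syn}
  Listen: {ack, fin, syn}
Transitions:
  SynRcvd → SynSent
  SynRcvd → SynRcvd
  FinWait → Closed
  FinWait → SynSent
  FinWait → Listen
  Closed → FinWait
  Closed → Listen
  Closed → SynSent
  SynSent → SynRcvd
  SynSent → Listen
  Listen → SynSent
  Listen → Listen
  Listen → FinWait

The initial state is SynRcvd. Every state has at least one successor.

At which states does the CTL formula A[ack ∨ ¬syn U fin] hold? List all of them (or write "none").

{FinWait, Closed, SynSent, Listen}

States satisfying ack ∨ ¬syn: {SynRcvd, FinWait, Closed, Listen}.
States satisfying fin: {FinWait, Closed, SynSent, Listen}.
States satisfying A[ack ∨ ¬syn U fin]: {FinWait, Closed, SynSent, Listen}.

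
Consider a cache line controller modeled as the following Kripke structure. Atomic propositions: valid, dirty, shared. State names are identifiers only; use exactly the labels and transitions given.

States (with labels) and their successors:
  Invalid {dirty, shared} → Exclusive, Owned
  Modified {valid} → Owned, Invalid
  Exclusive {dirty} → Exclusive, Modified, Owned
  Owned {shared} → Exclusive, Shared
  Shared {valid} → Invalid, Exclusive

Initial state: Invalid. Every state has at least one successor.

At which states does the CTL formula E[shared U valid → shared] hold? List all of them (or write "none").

States satisfying shared: {Invalid, Owned}.
States satisfying valid → shared: {Invalid, Exclusive, Owned}.
States satisfying E[shared U valid → shared]: {Invalid, Exclusive, Owned}.

{Invalid, Exclusive, Owned}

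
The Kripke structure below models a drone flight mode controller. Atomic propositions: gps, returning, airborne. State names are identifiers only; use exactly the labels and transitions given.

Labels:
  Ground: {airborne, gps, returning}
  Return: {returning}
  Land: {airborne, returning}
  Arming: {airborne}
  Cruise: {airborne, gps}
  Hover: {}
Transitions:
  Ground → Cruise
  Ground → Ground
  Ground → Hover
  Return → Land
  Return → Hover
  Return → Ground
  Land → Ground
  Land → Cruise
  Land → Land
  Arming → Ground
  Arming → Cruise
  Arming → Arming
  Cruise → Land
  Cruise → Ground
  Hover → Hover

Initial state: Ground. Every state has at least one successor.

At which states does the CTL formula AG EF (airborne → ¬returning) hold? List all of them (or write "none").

States satisfying EF (airborne → ¬returning): {Ground, Return, Land, Arming, Cruise, Hover}.
States satisfying AG EF (airborne → ¬returning): {Ground, Return, Land, Arming, Cruise, Hover}.

{Ground, Return, Land, Arming, Cruise, Hover}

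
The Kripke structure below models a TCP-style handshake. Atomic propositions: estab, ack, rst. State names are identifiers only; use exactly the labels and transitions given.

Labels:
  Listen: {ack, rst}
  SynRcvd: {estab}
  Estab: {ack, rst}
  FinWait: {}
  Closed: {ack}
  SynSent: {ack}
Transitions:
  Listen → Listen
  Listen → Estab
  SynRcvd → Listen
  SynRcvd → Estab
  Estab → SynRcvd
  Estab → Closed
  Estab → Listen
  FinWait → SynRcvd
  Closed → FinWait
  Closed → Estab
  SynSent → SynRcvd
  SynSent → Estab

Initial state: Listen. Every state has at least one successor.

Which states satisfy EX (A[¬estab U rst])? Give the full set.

{Listen, SynRcvd, Estab, Closed, SynSent}

States satisfying A[¬estab U rst]: {Listen, Estab}.
States satisfying EX (A[¬estab U rst]): {Listen, SynRcvd, Estab, Closed, SynSent}.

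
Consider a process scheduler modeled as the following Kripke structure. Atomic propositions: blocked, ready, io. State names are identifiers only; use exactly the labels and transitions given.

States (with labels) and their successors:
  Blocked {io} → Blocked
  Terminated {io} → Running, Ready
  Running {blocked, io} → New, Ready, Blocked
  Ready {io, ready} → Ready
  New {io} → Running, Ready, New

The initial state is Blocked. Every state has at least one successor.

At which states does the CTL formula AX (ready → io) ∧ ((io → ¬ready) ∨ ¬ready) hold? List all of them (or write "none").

States satisfying ready → io: {Blocked, Terminated, Running, Ready, New}.
States satisfying AX (ready → io): {Blocked, Terminated, Running, Ready, New}.
States satisfying ¬ready: {Blocked, Terminated, Running, New}.
States satisfying io → ¬ready: {Blocked, Terminated, Running, New}.
States satisfying (io → ¬ready) ∨ ¬ready: {Blocked, Terminated, Running, New}.
States satisfying AX (ready → io) ∧ ((io → ¬ready) ∨ ¬ready): {Blocked, Terminated, Running, New}.

{Blocked, Terminated, Running, New}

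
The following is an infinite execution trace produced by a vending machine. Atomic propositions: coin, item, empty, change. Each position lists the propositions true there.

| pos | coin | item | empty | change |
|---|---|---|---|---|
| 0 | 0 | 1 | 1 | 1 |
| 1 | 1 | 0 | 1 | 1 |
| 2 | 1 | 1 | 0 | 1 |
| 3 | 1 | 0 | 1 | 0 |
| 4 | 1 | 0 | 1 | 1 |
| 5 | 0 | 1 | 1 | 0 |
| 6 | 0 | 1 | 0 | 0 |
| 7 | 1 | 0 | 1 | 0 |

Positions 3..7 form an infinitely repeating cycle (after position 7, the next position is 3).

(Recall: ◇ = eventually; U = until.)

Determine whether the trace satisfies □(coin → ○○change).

Violated

coin → ○○change must hold at every position from 0 onward. It fails at position 1, so □(coin → ○○change) is false.
Positions where coin holds: 1, 2, 3, 4, 7.
Check ○○change at each: 1→fails, 2→ok, 3→fails, 4→fails, 7→ok.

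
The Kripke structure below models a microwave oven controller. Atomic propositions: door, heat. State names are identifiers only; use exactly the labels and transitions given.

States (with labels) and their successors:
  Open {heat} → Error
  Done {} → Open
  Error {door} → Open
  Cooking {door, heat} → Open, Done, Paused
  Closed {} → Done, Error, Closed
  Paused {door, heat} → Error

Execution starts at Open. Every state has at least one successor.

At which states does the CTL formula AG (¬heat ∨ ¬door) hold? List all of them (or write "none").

{Open, Done, Error, Closed}

States satisfying ¬heat ∨ ¬door: {Open, Done, Error, Closed}.
States satisfying AG (¬heat ∨ ¬door): {Open, Done, Error, Closed}.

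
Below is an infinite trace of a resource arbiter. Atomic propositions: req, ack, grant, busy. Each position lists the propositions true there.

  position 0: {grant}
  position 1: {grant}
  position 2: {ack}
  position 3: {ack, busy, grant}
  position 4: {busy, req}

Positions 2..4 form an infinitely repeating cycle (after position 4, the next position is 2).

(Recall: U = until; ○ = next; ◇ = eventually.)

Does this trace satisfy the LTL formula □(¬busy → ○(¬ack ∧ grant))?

Violated

¬busy → ○(¬ack ∧ grant) must hold at every position from 0 onward. It fails at position 1, so □(¬busy → ○(¬ack ∧ grant)) is false.
Positions where ¬busy holds: 0, 1, 2.
Check ○(¬ack ∧ grant) at each: 0→ok, 1→fails, 2→fails.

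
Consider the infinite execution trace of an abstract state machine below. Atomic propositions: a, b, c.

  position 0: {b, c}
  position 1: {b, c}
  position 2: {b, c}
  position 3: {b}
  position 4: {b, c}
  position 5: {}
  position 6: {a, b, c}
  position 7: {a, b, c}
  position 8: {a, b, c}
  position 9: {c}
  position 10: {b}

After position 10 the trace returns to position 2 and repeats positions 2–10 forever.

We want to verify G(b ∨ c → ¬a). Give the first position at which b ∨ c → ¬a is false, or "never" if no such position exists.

6

Check b ∨ c → ¬a at each position in order: 0 ✓, 1 ✓, 2 ✓, 3 ✓, 4 ✓, 5 ✓.
At position 6 the labels are {a, b, c}, so b ∨ c → ¬a is false there. This is the first violation.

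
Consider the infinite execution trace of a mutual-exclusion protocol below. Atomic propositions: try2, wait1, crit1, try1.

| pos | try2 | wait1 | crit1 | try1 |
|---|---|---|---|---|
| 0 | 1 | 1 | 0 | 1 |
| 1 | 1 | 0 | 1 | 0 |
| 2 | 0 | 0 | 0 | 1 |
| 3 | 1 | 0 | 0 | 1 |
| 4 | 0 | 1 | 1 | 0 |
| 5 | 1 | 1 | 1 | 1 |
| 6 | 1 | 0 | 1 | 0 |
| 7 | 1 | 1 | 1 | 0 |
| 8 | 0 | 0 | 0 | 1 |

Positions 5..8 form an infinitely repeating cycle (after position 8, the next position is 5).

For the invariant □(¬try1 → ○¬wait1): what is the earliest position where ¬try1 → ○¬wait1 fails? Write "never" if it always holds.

4

Check ¬try1 → ○¬wait1 at each position in order: 0 ✓, 1 ✓, 2 ✓, 3 ✓.
At position 4 the labels are {crit1, wait1} and the next position 5 has {crit1, try1, try2, wait1}, so ¬try1 → ○¬wait1 is false there. This is the first violation.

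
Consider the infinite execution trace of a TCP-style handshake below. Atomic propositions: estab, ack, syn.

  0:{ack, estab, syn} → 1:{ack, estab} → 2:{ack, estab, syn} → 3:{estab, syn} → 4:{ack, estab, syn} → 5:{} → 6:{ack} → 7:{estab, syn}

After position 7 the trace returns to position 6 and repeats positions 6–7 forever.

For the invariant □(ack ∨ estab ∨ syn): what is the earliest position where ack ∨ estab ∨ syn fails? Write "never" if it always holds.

5

Check ack ∨ estab ∨ syn at each position in order: 0 ✓, 1 ✓, 2 ✓, 3 ✓, 4 ✓.
At position 5 the labels are {}, so ack ∨ estab ∨ syn is false there. This is the first violation.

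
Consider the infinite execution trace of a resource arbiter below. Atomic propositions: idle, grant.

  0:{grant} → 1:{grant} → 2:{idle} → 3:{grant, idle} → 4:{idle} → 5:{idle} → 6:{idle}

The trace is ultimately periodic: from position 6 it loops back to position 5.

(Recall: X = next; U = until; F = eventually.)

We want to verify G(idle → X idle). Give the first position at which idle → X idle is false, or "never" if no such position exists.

never

idle → X idle holds at every position 0..6, and those are all the positions the trace ever visits, so the invariant G(idle → X idle) is never violated.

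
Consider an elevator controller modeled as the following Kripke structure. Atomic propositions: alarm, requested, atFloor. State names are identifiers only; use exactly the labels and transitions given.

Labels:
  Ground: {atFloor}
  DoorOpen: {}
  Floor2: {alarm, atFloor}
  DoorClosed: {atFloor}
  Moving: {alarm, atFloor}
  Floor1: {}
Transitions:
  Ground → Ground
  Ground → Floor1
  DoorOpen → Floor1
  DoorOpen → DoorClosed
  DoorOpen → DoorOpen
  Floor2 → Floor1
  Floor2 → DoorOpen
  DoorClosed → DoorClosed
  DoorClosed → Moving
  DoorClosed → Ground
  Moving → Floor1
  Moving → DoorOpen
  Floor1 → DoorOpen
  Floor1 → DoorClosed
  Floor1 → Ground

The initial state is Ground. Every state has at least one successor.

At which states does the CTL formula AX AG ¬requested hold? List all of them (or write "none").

{Ground, DoorOpen, Floor2, DoorClosed, Moving, Floor1}

States satisfying AG ¬requested: {Ground, DoorOpen, Floor2, DoorClosed, Moving, Floor1}.
States satisfying AX AG ¬requested: {Ground, DoorOpen, Floor2, DoorClosed, Moving, Floor1}.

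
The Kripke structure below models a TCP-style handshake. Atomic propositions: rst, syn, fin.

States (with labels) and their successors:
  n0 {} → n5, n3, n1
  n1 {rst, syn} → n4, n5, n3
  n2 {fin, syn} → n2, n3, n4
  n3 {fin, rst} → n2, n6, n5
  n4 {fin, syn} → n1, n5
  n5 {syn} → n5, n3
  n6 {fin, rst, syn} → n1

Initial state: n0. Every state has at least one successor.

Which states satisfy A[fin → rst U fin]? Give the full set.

States satisfying fin → rst: {n0, n1, n3, n5, n6}.
States satisfying fin: {n2, n3, n4, n6}.
States satisfying A[fin → rst U fin]: {n2, n3, n4, n6}.

{n2, n3, n4, n6}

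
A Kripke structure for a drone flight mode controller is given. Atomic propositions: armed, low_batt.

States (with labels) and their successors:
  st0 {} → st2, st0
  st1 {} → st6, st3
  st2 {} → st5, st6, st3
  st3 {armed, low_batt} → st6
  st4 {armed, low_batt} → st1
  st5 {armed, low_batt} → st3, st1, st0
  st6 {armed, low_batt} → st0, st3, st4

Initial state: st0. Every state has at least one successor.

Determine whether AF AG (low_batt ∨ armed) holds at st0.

States satisfying AG (low_batt ∨ armed): ∅.
States satisfying AF AG (low_batt ∨ armed): ∅.
There is a path from st0 along which AG (low_batt ∨ armed) never holds.
st0 ∉ Sat(AF AG (low_batt ∨ armed)).

Violated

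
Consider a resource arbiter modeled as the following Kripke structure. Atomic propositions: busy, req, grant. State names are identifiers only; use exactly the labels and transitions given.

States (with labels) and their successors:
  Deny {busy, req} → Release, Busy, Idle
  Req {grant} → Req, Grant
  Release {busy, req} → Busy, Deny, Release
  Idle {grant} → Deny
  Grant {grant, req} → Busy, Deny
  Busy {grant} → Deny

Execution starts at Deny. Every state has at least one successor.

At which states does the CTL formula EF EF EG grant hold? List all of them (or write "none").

{Req}

States satisfying EF EG grant: {Req}.
States satisfying EF EF EG grant: {Req}.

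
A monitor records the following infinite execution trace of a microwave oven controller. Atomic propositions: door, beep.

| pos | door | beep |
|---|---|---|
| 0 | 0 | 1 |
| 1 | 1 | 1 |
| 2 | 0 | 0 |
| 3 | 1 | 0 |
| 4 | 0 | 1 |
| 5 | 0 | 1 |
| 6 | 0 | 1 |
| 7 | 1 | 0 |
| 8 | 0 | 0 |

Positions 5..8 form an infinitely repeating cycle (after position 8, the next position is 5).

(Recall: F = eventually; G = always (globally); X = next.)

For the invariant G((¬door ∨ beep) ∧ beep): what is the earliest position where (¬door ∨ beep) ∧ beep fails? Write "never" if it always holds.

Check (¬door ∨ beep) ∧ beep at each position in order: 0 ✓, 1 ✓.
At position 2 the labels are {}, so (¬door ∨ beep) ∧ beep is false there. This is the first violation.

2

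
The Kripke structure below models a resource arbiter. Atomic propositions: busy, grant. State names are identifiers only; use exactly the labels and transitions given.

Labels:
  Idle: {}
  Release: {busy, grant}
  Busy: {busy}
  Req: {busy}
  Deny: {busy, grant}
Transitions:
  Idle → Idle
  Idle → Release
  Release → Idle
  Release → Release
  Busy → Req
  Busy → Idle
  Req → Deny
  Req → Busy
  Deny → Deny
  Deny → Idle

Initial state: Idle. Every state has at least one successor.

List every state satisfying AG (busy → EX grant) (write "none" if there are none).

States satisfying busy → EX grant: {Idle, Release, Req, Deny}.
States satisfying AG (busy → EX grant): {Idle, Release, Deny}.

{Idle, Release, Deny}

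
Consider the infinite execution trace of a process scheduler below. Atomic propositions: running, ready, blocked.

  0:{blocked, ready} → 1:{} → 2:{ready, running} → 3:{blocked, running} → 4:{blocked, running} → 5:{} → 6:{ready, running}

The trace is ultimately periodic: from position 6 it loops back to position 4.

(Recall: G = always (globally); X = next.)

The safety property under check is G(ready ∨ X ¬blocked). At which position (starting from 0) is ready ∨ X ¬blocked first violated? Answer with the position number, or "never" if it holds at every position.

3

Check ready ∨ X ¬blocked at each position in order: 0 ✓, 1 ✓, 2 ✓.
At position 3 the labels are {blocked, running} and the next position 4 has {blocked, running}, so ready ∨ X ¬blocked is false there. This is the first violation.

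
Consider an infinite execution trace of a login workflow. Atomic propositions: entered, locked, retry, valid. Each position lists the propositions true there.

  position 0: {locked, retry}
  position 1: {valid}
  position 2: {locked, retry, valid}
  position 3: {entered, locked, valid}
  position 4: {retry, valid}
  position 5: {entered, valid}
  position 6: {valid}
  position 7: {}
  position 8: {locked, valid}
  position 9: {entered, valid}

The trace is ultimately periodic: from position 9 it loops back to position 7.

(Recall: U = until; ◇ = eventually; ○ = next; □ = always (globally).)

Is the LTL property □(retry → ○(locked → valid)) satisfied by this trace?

Yes

retry → ○(locked → valid) holds at every position 0..9, and those are all positions ever visited, so □(retry → ○(locked → valid)) holds.
Positions where retry holds: 0, 2, 4.
Check ○(locked → valid) at each: 0→ok, 2→ok, 4→ok.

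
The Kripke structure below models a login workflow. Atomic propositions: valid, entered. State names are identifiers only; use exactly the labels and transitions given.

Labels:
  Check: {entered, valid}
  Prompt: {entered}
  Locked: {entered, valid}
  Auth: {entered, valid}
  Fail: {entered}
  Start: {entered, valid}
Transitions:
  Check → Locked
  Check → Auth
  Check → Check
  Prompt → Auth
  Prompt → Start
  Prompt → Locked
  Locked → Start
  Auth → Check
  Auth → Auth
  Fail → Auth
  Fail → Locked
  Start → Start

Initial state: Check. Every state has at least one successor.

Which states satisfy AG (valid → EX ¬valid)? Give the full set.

none

States satisfying valid → EX ¬valid: {Prompt, Fail}.
States satisfying AG (valid → EX ¬valid): ∅.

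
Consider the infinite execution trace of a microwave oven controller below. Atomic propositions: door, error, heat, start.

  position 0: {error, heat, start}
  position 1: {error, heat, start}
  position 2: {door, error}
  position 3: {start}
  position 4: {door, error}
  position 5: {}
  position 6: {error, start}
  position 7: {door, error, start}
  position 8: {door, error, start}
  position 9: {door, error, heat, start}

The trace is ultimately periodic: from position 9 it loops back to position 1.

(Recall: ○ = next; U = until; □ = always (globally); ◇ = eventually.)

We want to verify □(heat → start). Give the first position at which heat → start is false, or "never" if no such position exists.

heat → start holds at every position 0..9, and those are all the positions the trace ever visits, so the invariant □(heat → start) is never violated.

never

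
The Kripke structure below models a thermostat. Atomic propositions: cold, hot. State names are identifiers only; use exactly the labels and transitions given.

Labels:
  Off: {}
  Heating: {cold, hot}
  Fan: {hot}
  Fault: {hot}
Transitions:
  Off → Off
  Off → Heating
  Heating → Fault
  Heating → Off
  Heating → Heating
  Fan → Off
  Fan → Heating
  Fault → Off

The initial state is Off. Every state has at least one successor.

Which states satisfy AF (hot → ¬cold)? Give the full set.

{Off, Fan, Fault}

States satisfying hot → ¬cold: {Off, Fan, Fault}.
States satisfying AF (hot → ¬cold): {Off, Fan, Fault}.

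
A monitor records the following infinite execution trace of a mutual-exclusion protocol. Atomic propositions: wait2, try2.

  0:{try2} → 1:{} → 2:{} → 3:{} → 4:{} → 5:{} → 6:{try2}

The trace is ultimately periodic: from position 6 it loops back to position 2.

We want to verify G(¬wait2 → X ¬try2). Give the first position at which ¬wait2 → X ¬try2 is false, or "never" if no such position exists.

5

Check ¬wait2 → X ¬try2 at each position in order: 0 ✓, 1 ✓, 2 ✓, 3 ✓, 4 ✓.
At position 5 the labels are {} and the next position 6 has {try2}, so ¬wait2 → X ¬try2 is false there. This is the first violation.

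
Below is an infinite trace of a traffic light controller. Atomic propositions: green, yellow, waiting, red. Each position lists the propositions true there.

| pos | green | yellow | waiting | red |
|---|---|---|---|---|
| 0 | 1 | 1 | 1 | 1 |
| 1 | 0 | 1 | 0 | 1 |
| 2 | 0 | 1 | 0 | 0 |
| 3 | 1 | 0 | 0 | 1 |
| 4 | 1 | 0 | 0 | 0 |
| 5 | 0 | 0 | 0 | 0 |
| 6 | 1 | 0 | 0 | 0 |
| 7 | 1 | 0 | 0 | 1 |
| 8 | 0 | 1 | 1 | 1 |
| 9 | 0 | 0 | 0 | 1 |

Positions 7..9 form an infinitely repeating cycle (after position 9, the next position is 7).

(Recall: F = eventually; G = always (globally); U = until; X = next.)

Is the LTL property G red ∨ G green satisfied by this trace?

Violated

red must hold at every position from 0 onward. It fails at position 2, so G red is false.
green must hold at every position from 0 onward. It fails at position 1, so G green is false.
At position 0: G red is false; G green is false; so G red ∨ G green is false.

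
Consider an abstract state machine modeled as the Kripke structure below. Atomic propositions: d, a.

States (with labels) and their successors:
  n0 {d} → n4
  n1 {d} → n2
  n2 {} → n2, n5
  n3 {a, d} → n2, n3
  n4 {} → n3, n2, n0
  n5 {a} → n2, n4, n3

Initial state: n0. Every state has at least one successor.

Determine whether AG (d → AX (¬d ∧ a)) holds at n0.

States satisfying d → AX (¬d ∧ a): {n2, n4, n5}.
States satisfying AG (d → AX (¬d ∧ a)): ∅.
n0 is reachable from n0 and violates d → AX (¬d ∧ a), so AG fails at n0.
n0 ∉ Sat(AG (d → AX (¬d ∧ a))).

Violated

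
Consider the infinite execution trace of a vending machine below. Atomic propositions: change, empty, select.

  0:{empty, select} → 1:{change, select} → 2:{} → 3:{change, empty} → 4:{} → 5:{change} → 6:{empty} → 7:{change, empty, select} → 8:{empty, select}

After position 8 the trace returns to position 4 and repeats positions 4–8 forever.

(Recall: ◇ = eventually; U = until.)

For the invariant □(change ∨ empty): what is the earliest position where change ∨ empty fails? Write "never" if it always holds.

Check change ∨ empty at each position in order: 0 ✓, 1 ✓.
At position 2 the labels are {}, so change ∨ empty is false there. This is the first violation.

2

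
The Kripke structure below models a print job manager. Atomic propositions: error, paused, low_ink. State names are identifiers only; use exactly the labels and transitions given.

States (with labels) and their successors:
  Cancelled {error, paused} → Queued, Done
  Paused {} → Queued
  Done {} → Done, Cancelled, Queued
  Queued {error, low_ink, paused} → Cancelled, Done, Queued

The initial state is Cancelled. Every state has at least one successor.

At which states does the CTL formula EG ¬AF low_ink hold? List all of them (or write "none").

{Cancelled, Done}

States satisfying ¬AF low_ink: {Cancelled, Done}.
States satisfying EG ¬AF low_ink: {Cancelled, Done}.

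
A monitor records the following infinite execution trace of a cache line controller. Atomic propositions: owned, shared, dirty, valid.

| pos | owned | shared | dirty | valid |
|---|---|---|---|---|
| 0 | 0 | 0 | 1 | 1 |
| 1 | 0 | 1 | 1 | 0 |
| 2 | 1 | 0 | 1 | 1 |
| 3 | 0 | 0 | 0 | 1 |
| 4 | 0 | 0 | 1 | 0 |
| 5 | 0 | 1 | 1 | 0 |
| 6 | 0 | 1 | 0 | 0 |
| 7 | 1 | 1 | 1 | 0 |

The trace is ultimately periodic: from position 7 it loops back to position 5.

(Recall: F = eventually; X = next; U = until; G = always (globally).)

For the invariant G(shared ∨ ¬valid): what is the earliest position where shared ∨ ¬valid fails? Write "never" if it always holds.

At position 0 the labels are {dirty, valid}, so shared ∨ ¬valid is false there. This is the first violation.

0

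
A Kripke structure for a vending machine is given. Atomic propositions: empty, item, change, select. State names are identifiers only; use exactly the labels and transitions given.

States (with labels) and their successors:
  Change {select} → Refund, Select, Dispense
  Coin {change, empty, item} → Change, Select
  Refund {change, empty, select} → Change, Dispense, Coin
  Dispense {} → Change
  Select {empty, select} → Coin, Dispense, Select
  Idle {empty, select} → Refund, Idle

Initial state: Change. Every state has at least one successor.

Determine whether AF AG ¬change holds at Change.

Does not hold

States satisfying AG ¬change: ∅.
States satisfying AF AG ¬change: ∅.
There is a path from Change along which AG ¬change never holds.
Change ∉ Sat(AF AG ¬change).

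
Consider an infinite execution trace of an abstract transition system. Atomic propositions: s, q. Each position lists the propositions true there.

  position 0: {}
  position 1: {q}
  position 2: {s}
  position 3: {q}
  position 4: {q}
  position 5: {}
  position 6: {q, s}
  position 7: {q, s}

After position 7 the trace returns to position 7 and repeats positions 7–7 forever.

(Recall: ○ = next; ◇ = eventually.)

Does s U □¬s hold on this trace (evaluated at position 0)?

Does not hold

Walking from position 0: at position 0, □¬s has not yet held and s fails, so s U □¬s is false.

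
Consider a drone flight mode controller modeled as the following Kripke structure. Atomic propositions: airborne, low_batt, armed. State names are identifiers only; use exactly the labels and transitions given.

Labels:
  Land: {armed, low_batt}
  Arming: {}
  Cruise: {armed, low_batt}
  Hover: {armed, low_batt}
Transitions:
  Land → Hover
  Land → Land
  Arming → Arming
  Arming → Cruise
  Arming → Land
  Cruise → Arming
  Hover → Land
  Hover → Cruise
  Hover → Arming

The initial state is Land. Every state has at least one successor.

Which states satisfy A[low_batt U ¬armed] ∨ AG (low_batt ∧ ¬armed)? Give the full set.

{Arming, Cruise}

States satisfying low_batt: {Land, Cruise, Hover}.
States satisfying ¬armed: {Arming}.
States satisfying A[low_batt U ¬armed]: {Arming, Cruise}.
States satisfying low_batt ∧ ¬armed: ∅.
States satisfying AG (low_batt ∧ ¬armed): ∅.
States satisfying A[low_batt U ¬armed] ∨ AG (low_batt ∧ ¬armed): {Arming, Cruise}.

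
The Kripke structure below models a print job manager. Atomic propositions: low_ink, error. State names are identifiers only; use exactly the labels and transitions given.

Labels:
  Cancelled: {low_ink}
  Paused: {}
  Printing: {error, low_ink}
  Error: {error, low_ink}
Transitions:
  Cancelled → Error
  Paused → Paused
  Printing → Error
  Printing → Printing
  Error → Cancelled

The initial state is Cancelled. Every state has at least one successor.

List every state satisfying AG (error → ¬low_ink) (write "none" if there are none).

{Paused}

States satisfying error → ¬low_ink: {Cancelled, Paused}.
States satisfying AG (error → ¬low_ink): {Paused}.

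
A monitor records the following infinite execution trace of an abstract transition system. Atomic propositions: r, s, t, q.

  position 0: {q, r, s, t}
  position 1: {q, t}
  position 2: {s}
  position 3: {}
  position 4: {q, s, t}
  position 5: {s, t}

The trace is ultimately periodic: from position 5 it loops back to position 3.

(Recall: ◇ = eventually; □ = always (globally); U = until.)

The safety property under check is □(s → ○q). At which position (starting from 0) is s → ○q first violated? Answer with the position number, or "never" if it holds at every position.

Check s → ○q at each position in order: 0 ✓, 1 ✓.
At position 2 the labels are {s} and the next position 3 has {}, so s → ○q is false there. This is the first violation.

2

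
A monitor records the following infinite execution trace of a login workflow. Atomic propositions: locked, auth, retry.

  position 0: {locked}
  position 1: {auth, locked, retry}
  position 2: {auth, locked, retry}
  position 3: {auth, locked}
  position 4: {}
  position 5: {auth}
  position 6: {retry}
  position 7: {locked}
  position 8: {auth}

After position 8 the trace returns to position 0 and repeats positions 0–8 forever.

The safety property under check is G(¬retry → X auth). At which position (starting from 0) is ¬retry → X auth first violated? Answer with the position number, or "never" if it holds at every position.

Check ¬retry → X auth at each position in order: 0 ✓, 1 ✓, 2 ✓.
At position 3 the labels are {auth, locked} and the next position 4 has {}, so ¬retry → X auth is false there. This is the first violation.

3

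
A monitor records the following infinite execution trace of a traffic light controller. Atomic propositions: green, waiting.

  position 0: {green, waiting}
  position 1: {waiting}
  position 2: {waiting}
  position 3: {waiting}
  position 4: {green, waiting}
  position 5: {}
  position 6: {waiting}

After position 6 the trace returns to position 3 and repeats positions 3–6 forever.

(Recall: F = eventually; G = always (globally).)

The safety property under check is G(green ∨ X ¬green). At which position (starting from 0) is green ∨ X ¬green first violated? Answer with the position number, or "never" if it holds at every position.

3

Check green ∨ X ¬green at each position in order: 0 ✓, 1 ✓, 2 ✓.
At position 3 the labels are {waiting} and the next position 4 has {green, waiting}, so green ∨ X ¬green is false there. This is the first violation.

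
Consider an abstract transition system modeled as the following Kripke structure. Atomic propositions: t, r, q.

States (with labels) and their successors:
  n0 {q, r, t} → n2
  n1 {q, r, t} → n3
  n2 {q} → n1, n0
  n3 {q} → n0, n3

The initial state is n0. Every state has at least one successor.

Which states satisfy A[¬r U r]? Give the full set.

States satisfying ¬r: {n2, n3}.
States satisfying r: {n0, n1}.
States satisfying A[¬r U r]: {n0, n1, n2}.

{n0, n1, n2}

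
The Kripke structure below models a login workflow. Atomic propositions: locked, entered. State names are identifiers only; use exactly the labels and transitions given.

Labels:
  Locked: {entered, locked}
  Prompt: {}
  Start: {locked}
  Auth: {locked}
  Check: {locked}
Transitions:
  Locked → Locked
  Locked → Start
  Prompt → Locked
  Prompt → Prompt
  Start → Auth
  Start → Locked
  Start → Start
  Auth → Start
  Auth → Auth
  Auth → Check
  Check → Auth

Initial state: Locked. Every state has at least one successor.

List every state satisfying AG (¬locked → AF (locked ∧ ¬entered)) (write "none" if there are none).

{Locked, Start, Auth, Check}

States satisfying ¬locked → AF (locked ∧ ¬entered): {Locked, Start, Auth, Check}.
States satisfying AG (¬locked → AF (locked ∧ ¬entered)): {Locked, Start, Auth, Check}.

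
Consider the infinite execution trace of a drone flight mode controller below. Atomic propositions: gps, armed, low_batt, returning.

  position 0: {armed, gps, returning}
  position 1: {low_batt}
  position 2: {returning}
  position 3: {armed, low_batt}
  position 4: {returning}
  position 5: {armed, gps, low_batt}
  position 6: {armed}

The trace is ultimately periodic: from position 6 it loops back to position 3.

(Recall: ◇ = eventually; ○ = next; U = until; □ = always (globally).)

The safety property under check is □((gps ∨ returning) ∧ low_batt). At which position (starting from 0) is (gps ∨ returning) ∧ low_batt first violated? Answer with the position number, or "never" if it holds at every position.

0

At position 0 the labels are {armed, gps, returning}, so (gps ∨ returning) ∧ low_batt is false there. This is the first violation.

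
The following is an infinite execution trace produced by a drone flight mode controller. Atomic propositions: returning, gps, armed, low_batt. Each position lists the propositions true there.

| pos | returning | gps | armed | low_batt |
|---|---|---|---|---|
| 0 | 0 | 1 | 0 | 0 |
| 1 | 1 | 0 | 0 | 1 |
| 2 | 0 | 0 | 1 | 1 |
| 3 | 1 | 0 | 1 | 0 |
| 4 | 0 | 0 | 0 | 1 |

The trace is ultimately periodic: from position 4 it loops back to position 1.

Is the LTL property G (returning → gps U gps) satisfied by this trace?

returning → gps U gps must hold at every position from 0 onward. It fails at position 1, so G (returning → gps U gps) is false.
Positions where returning holds: 1, 3.
Check gps U gps at each: 1→fails, 3→fails.

Violated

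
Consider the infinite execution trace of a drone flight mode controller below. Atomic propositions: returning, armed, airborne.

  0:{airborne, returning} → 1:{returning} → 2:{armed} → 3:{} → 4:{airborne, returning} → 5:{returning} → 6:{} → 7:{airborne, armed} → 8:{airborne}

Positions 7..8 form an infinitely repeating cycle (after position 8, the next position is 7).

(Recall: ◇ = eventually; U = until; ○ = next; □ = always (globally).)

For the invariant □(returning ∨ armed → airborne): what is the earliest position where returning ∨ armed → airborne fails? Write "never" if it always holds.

1

Check returning ∨ armed → airborne at each position in order: 0 ✓.
At position 1 the labels are {returning}, so returning ∨ armed → airborne is false there. This is the first violation.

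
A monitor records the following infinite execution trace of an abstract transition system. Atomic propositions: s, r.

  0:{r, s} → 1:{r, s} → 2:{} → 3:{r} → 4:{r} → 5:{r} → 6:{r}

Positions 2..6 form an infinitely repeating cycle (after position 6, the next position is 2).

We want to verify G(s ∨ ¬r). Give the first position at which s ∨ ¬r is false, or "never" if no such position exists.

3

Check s ∨ ¬r at each position in order: 0 ✓, 1 ✓, 2 ✓.
At position 3 the labels are {r}, so s ∨ ¬r is false there. This is the first violation.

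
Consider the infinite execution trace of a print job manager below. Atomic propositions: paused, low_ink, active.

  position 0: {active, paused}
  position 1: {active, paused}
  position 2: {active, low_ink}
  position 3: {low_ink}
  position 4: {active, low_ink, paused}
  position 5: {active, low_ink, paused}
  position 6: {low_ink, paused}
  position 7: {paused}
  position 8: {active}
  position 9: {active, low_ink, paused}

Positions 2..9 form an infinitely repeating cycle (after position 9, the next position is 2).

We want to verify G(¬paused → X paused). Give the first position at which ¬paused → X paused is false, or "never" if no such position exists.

Check ¬paused → X paused at each position in order: 0 ✓, 1 ✓.
At position 2 the labels are {active, low_ink} and the next position 3 has {low_ink}, so ¬paused → X paused is false there. This is the first violation.

2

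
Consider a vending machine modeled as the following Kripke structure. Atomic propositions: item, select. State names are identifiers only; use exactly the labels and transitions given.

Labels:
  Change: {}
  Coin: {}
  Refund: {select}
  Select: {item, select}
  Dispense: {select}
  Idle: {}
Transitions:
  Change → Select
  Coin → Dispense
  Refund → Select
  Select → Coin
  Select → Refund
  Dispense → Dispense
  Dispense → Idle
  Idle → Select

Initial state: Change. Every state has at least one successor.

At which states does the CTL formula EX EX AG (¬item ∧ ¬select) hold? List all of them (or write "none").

none

States satisfying EX AG (¬item ∧ ¬select): ∅.
States satisfying EX EX AG (¬item ∧ ¬select): ∅.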